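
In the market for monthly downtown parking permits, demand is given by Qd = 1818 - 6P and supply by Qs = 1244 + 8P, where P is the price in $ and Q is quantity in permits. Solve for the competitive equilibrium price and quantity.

P* = 41, Q* = 1572

The market clears where 1818 - 6P = 1244 + 8P. Rearranging, 14P = 574, hence P* = 41.
Plugging P* into demand: Q* = 1818 - 6(41) = 1572.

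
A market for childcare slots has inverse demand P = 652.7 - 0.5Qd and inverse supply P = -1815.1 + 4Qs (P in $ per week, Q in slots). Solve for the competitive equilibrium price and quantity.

Rewriting in direct form: Qd = 1305.4 - 2P and Qs = 453.775 + 0.25P.
At equilibrium Qd = Qs, so 1305.4 - 2P = 453.775 + 0.25P; collecting terms, 851.625 = 2.25P and P* = 378.5.
Then Q* = 1305.4 - 2(378.5) = 548.4.

P* = 378.5, Q* = 548.4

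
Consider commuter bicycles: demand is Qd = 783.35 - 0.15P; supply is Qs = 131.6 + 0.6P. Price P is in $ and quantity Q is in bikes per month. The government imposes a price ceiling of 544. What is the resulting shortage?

Shortage = 243.75

At P = 544: Qd = 701.75 and Qs = 458.
Shortage = Qd - Qs = 701.75 - 458 = 243.75.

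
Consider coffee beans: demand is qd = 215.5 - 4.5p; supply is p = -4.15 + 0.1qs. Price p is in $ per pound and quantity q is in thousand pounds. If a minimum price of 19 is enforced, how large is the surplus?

Surplus = 101.5

Rewriting in direct form: qs = 41.5 + 10p.
With p fixed at 19, quantity demanded is 130 and quantity supplied is 231.5.
Surplus = qs - qd = 231.5 - 130 = 101.5.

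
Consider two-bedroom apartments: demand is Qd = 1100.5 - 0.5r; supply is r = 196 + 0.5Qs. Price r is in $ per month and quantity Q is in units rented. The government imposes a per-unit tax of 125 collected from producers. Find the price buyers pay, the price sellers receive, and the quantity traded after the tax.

Solving each curve for Q: Qs = -392 + 2r.
With a tax of 125 on producers, they supply based on the net price r_s = r_b - 125, so Qs = -642 + 2r_b.
Set Qd = Qs: 1100.5 - 0.5r_b = -642 + 2r_b, so 1742.5 = 2.5r_b and r_b = 697.
So r_s = 572 and the quantity traded is Q = 1100.5 - 0.5(697) = 752.

r_b = 697, r_s = 572, Q = 752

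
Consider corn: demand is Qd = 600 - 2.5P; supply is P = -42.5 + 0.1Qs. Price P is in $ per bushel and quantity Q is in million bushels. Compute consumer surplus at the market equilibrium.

In direct form, Qs = 425 + 10P.
Set Qd = Qs: 600 - 2.5P = 425 + 10P, so 175 = 12.5P and P* = 14.
Then Q* = 600 - 2.5(14) = 565.
Demand choke price (Qd = 0): P = 600/2.5 = 240. Consumer surplus = ½ × (240 - 14) × 565 = 63845.

Consumer surplus = 63845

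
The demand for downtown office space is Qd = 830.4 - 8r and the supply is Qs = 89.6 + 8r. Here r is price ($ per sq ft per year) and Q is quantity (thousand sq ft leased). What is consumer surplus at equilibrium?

Consumer surplus = 13225

Equating demand and supply, 830.4 - 8r = 89.6 + 8r gives 16r = 740.8, so r* = 46.3.
Then Q* = 830.4 - 8(46.3) = 460.
Demand choke price (Qd = 0): r = 830.4/8 = 103.8. Consumer surplus = ½ × (103.8 - 46.3) × 460 = 13225.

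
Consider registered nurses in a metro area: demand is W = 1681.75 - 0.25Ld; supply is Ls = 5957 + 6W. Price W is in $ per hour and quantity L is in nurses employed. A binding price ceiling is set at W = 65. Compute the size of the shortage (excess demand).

Shortage = 120

Solving each curve for L: Ld = 6727 - 4W.
At W = 65: Ld = 6467 and Ls = 6347.
Shortage = Ld - Ls = 6467 - 6347 = 120.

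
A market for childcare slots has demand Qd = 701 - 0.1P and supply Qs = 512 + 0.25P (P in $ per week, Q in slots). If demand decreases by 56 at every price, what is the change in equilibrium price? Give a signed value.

At equilibrium Qd = Qs, so 701 - 0.1P = 512 + 0.25P; collecting terms, 189 = 0.35P and P* = 540.
Then Q* = 701 - 0.1(540) = 647.
After the shift, demand is Qd = 645 - 0.1P.
The new intersection has 133 = 0.35P, i.e. P = 380, Q = 607.
ΔP = 380 - 540 = -160.

ΔP = -160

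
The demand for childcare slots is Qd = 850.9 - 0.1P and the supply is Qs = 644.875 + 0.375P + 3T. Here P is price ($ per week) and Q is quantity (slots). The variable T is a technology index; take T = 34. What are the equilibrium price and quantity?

With T = 34, supply is Qs = 746.875 + 0.375P.
Set Qd = Qs: 850.9 - 0.1P = 746.875 + 0.375P, so 104.025 = 0.475P and P* = 219.
From the demand curve, Q* = 850.9 - 0.1(219) = 829.

P* = 219, Q* = 829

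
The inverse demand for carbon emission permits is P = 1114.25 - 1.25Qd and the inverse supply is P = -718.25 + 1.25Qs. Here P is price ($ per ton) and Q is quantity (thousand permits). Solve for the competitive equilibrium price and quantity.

P* = 198, Q* = 733

Rewriting in direct form: Qd = 891.4 - 0.8P and Qs = 574.6 + 0.8P.
The market clears where 891.4 - 0.8P = 574.6 + 0.8P. Rearranging, 1.6P = 316.8, hence P* = 198.
Then Q* = 891.4 - 0.8(198) = 733.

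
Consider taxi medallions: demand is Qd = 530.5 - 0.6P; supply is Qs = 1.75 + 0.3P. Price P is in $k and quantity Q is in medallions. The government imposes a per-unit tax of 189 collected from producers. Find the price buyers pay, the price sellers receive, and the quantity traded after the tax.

P_b = 650.5, P_s = 461.5, Q = 140.2

The tax drives a wedge P_b - P_s = 189. Substituting P_s = P_b - 189 into supply: Qs = -54.95 + 0.3P_b.
Equate demand and the shifted supply: 530.5 - 0.6P_b = -54.95 + 0.3P_b, giving 0.9P_b = 585.45, so P_b = 650.5.
Then P_s = 650.5 - 189 = 461.5 and Q = 530.5 - 0.6(650.5) = 140.2.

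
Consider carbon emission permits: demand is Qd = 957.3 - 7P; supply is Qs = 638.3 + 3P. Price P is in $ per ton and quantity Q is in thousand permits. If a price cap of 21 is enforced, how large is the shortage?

At P = 21: Qd = 810.3 and Qs = 701.3.
Shortage = Qd - Qs = 810.3 - 701.3 = 109.

Shortage = 109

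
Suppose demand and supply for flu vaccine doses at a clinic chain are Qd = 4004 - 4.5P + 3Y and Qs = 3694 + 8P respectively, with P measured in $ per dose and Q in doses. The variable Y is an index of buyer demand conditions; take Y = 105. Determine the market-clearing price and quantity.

With Y = 105, demand is Qd = 4319 - 4.5P.
The market clears where 4319 - 4.5P = 3694 + 8P. Rearranging, 12.5P = 625, hence P* = 50.
From the demand curve, Q* = 4319 - 4.5(50) = 4094.

P* = 50, Q* = 4094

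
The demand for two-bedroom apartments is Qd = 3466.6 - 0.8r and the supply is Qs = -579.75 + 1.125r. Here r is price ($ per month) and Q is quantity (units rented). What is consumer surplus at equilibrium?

Consumer surplus = 1991390.625

The market clears where 3466.6 - 0.8r = -579.75 + 1.125r. Rearranging, 1.925r = 4046.35, hence r* = 2102.
From the demand curve, Q* = 3466.6 - 0.8(2102) = 1785.
Demand choke price (Qd = 0): r = 3466.6/0.8 = 4333.25. Consumer surplus = ½ × (4333.25 - 2102) × 1785 = 1991390.625.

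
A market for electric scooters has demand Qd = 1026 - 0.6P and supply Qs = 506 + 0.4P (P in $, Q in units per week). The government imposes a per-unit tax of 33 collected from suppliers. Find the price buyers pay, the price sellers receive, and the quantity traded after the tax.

With a tax of 33 on suppliers, they supply based on the net price P_s = P_b - 33, so Qs = 492.8 + 0.4P_b.
Market clearing requires 1026 - 0.6P_b = 492.8 + 0.4P_b; hence 533.2 = P_b and P_b = 533.2.
Then P_s = 533.2 - 33 = 500.2 and Q = 1026 - 0.6(533.2) = 706.08.

P_b = 533.2, P_s = 500.2, Q = 706.08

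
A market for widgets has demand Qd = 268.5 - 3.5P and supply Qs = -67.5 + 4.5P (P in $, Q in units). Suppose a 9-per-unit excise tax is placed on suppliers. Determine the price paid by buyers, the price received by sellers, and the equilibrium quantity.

Suppliers keep P_s = P_b - 9 per unit, so supply in terms of the buyer price is Qs = -108 + 4.5P_b.
Set Qd = Qs: 268.5 - 3.5P_b = -108 + 4.5P_b, so 376.5 = 8P_b and P_b = 47.0625.
Then P_s = 47.0625 - 9 = 38.0625 and Q = 268.5 - 3.5(47.0625) = 103.78125.

P_b = 47.0625, P_s = 38.0625, Q = 103.78125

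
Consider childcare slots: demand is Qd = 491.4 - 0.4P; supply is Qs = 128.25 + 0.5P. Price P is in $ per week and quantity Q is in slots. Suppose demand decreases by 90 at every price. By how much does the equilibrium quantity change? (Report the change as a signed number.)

Equating demand and supply, 491.4 - 0.4P = 128.25 + 0.5P gives 0.9P = 363.15, so P* = 403.5.
Plugging P* into demand: Q* = 491.4 - 0.4(403.5) = 330.
After the shift, demand is Qd = 401.4 - 0.4P.
Re-solving, 0.9P = 273.15 gives P = 303.5 and Q = 280.
ΔQ = 280 - 330 = -50.

ΔQ = -50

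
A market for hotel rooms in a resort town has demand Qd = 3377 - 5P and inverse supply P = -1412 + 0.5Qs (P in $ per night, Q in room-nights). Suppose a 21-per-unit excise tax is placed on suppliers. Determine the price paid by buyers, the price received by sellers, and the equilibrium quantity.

Solving each curve for Q: Qs = 2824 + 2P.
The tax drives a wedge P_b - P_s = 21. Substituting P_s = P_b - 21 into supply: Qs = 2782 + 2P_b.
Set Qd = Qs: 3377 - 5P_b = 2782 + 2P_b, so 595 = 7P_b and P_b = 85.
So P_s = 64 and the quantity traded is Q = 3377 - 5(85) = 2952.

P_b = 85, P_s = 64, Q = 2952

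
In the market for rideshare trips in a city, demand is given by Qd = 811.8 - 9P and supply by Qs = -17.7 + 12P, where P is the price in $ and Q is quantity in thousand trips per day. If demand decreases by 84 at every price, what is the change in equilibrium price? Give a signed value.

ΔP = -4

Set Qd = Qs: 811.8 - 9P = -17.7 + 12P, so 829.5 = 21P and P* = 39.5.
From the demand curve, Q* = 811.8 - 9(39.5) = 456.3.
After the shift, demand is Qd = 727.8 - 9P.
New equilibrium: 745.5 = 21P, so P = 35.5 and Q = 408.3.
ΔP = 35.5 - 39.5 = -4.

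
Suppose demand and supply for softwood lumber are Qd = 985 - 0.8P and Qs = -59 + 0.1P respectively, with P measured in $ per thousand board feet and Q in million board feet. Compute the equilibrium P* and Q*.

P* = 1160, Q* = 57

The market clears where 985 - 0.8P = -59 + 0.1P. Rearranging, 0.9P = 1044, hence P* = 1160.
Plugging P* into demand: Q* = 985 - 0.8(1160) = 57.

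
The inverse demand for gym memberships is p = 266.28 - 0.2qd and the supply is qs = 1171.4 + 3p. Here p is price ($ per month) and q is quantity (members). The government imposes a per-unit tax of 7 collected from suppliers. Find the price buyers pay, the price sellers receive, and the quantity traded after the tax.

Rewriting in direct form: qd = 1331.4 - 5p.
Suppliers keep p_s = p_b - 7 per unit, so supply in terms of the buyer price is qs = 1150.4 + 3p_b.
Set qd = qs: 1331.4 - 5p_b = 1150.4 + 3p_b, so 181 = 8p_b and p_b = 22.625.
So p_s = 15.625 and the quantity traded is q = 1331.4 - 5(22.625) = 1218.275.

p_b = 22.625, p_s = 15.625, q = 1218.275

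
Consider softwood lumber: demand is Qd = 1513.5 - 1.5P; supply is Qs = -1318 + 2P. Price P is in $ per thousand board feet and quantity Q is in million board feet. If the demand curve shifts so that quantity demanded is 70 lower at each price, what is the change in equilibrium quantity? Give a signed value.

At equilibrium Qd = Qs, so 1513.5 - 1.5P = -1318 + 2P; collecting terms, 2831.5 = 3.5P and P* = 809.
From the demand curve, Q* = 1513.5 - 1.5(809) = 300.
After the shift, demand is Qd = 1443.5 - 1.5P.
New equilibrium: 2761.5 = 3.5P, so P = 789 and Q = 260.
ΔQ = 260 - 300 = -40.

ΔQ = -40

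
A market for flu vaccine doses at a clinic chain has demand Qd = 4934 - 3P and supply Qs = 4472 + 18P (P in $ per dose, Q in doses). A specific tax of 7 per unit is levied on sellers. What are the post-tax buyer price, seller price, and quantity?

With a tax of 7 on sellers, they supply based on the net price P_s = P_b - 7, so Qs = 4346 + 18P_b.
Market clearing requires 4934 - 3P_b = 4346 + 18P_b; hence 588 = 21P_b and P_b = 28.
So P_s = 21 and the quantity traded is Q = 4934 - 3(28) = 4850.

P_b = 28, P_s = 21, Q = 4850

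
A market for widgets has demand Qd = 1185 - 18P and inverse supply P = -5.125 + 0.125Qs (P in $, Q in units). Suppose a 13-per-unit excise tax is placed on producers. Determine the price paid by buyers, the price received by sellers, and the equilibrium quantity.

In direct form, Qs = 41 + 8P.
The tax drives a wedge P_b - P_s = 13. Substituting P_s = P_b - 13 into supply: Qs = -63 + 8P_b.
Market clearing requires 1185 - 18P_b = -63 + 8P_b; hence 1248 = 26P_b and P_b = 48.
So P_s = 35 and the quantity traded is Q = 1185 - 18(48) = 321.

P_b = 48, P_s = 35, Q = 321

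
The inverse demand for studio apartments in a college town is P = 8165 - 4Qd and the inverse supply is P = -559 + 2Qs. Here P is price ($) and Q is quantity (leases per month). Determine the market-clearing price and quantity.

Inverting to quantity form: Qd = 2041.25 - 0.25P and Qs = 279.5 + 0.5P.
Equating demand and supply, 2041.25 - 0.25P = 279.5 + 0.5P gives 0.75P = 1761.75, so P* = 2349.
Plugging P* into demand: Q* = 2041.25 - 0.25(2349) = 1454.

P* = 2349, Q* = 1454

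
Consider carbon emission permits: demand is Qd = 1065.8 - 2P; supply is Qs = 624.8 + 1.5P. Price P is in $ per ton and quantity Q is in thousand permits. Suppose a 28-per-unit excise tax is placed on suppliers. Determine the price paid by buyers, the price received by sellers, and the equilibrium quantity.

The tax drives a wedge P_b - P_s = 28. Substituting P_s = P_b - 28 into supply: Qs = 582.8 + 1.5P_b.
Set Qd = Qs: 1065.8 - 2P_b = 582.8 + 1.5P_b, so 483 = 3.5P_b and P_b = 138.
Then P_s = 138 - 28 = 110 and Q = 1065.8 - 2(138) = 789.8.

P_b = 138, P_s = 110, Q = 789.8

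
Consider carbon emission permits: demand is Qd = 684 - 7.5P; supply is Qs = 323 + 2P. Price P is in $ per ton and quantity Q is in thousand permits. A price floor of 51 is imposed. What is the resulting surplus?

With P fixed at 51, quantity demanded is 301.5 and quantity supplied is 425.
Surplus = Qs - Qd = 425 - 301.5 = 123.5.

Surplus = 123.5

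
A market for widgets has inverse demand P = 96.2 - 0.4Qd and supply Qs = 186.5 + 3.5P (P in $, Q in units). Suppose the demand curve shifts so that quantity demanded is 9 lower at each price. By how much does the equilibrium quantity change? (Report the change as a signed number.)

ΔQ = -5.25

Inverting to quantity form: Qd = 240.5 - 2.5P.
Equating demand and supply, 240.5 - 2.5P = 186.5 + 3.5P gives 6P = 54, so P* = 9.
Then Q* = 240.5 - 2.5(9) = 218.
After the shift, demand is Qd = 231.5 - 2.5P.
New equilibrium: 45 = 6P, so P = 7.5 and Q = 212.75.
ΔQ = 212.75 - 218 = -5.25.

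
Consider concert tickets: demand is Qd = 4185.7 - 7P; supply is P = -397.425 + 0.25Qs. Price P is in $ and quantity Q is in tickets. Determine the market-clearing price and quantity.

P* = 236, Q* = 2533.7

Solving each curve for Q: Qs = 1589.7 + 4P.
At equilibrium Qd = Qs, so 4185.7 - 7P = 1589.7 + 4P; collecting terms, 2596 = 11P and P* = 236.
From the demand curve, Q* = 4185.7 - 7(236) = 2533.7.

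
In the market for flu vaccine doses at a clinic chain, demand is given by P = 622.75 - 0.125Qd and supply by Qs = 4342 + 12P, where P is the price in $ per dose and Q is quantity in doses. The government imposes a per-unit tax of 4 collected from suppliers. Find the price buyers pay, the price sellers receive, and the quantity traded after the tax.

P_b = 34.4, P_s = 30.4, Q = 4706.8

In direct form, Qd = 4982 - 8P.
With a tax of 4 on suppliers, they supply based on the net price P_s = P_b - 4, so Qs = 4294 + 12P_b.
Set Qd = Qs: 4982 - 8P_b = 4294 + 12P_b, so 688 = 20P_b and P_b = 34.4.
Then P_s = 34.4 - 4 = 30.4 and Q = 4982 - 8(34.4) = 4706.8.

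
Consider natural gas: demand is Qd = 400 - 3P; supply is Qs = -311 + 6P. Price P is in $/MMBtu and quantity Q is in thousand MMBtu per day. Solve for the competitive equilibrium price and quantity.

The market clears where 400 - 3P = -311 + 6P. Rearranging, 9P = 711, hence P* = 79.
Substitute back: Q* = 400 - 3(79) = 163.

P* = 79, Q* = 163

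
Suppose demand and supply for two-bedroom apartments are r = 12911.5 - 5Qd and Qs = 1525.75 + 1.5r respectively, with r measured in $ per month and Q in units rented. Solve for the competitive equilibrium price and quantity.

r* = 621.5, Q* = 2458

Rewriting in direct form: Qd = 2582.3 - 0.2r.
At equilibrium Qd = Qs, so 2582.3 - 0.2r = 1525.75 + 1.5r; collecting terms, 1056.55 = 1.7r and r* = 621.5.
Then Q* = 2582.3 - 0.2(621.5) = 2458.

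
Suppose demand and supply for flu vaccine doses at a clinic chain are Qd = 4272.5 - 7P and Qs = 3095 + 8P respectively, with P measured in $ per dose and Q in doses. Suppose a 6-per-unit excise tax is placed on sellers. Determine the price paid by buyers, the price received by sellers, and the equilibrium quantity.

With a tax of 6 on sellers, they supply based on the net price P_s = P_b - 6, so Qs = 3047 + 8P_b.
Equate demand and the shifted supply: 4272.5 - 7P_b = 3047 + 8P_b, giving 15P_b = 1225.5, so P_b = 81.7.
So P_s = 75.7 and the quantity traded is Q = 4272.5 - 7(81.7) = 3700.6.

P_b = 81.7, P_s = 75.7, Q = 3700.6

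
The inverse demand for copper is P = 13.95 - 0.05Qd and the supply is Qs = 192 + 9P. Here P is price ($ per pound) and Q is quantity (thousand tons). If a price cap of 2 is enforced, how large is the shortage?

Inverting to quantity form: Qd = 279 - 20P.
With P fixed at 2, quantity demanded is 239 and quantity supplied is 210.
Shortage = Qd - Qs = 239 - 210 = 29.

Shortage = 29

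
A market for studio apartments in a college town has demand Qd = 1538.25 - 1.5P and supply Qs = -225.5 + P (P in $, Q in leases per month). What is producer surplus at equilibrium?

At equilibrium Qd = Qs, so 1538.25 - 1.5P = -225.5 + P; collecting terms, 1763.75 = 2.5P and P* = 705.5.
From the demand curve, Q* = 1538.25 - 1.5(705.5) = 480.
Supply choke price (Qs = 0): P = 225.5. Producer surplus = ½ × (705.5 - 225.5) × 480 = 115200.

Producer surplus = 115200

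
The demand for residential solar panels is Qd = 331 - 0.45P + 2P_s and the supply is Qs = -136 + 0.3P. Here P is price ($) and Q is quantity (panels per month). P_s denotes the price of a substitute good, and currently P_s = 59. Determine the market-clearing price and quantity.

P* = 780, Q* = 98

With P_s = 59, demand is Qd = 449 - 0.45P.
The market clears where 449 - 0.45P = -136 + 0.3P. Rearranging, 0.75P = 585, hence P* = 780.
Substitute back: Q* = 449 - 0.45(780) = 98.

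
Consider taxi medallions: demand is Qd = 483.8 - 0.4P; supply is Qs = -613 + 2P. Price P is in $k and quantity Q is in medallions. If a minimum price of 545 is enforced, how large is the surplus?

At P = 545: Qd = 265.8 and Qs = 477.
Surplus = Qs - Qd = 477 - 265.8 = 211.2.

Surplus = 211.2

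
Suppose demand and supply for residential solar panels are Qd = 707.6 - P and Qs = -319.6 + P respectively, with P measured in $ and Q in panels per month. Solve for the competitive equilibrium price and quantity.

P* = 513.6, Q* = 194

Equating demand and supply, 707.6 - P = -319.6 + P gives 2P = 1027.2, so P* = 513.6.
From the demand curve, Q* = 707.6 - 513.6 = 194.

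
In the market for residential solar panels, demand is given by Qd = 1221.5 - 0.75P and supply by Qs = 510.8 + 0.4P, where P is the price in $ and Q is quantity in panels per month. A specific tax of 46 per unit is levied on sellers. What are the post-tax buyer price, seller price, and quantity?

P_b = 634, P_s = 588, Q = 746

With a tax of 46 on sellers, they supply based on the net price P_s = P_b - 46, so Qs = 492.4 + 0.4P_b.
Equate demand and the shifted supply: 1221.5 - 0.75P_b = 492.4 + 0.4P_b, giving 1.15P_b = 729.1, so P_b = 634.
Then P_s = 634 - 46 = 588 and Q = 1221.5 - 0.75(634) = 746.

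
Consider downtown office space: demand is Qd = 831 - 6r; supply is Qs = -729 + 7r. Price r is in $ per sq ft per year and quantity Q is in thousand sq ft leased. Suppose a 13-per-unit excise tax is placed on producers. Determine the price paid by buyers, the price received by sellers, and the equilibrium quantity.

r_b = 127, r_s = 114, Q = 69

Producers keep r_s = r_b - 13 per unit, so supply in terms of the buyer price is Qs = -820 + 7r_b.
Equate demand and the shifted supply: 831 - 6r_b = -820 + 7r_b, giving 13r_b = 1651, so r_b = 127.
So r_s = 114 and the quantity traded is Q = 831 - 6(127) = 69.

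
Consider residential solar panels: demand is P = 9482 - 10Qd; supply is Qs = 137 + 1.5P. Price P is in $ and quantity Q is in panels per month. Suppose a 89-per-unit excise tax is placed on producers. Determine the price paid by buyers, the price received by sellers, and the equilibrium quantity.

P_b = 590.4375, P_s = 501.4375, Q = 889.15625

Inverting to quantity form: Qd = 948.2 - 0.1P.
The tax drives a wedge P_b - P_s = 89. Substituting P_s = P_b - 89 into supply: Qs = 3.5 + 1.5P_b.
Equate demand and the shifted supply: 948.2 - 0.1P_b = 3.5 + 1.5P_b, giving 1.6P_b = 944.7, so P_b = 590.4375.
So P_s = 501.4375 and the quantity traded is Q = 948.2 - 0.1(590.4375) = 889.15625.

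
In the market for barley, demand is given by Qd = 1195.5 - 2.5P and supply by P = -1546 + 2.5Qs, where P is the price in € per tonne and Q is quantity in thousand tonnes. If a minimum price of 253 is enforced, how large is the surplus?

In direct form, Qs = 618.4 + 0.4P.
At P = 253: Qd = 563 and Qs = 719.6.
Surplus = Qs - Qd = 719.6 - 563 = 156.6.

Surplus = 156.6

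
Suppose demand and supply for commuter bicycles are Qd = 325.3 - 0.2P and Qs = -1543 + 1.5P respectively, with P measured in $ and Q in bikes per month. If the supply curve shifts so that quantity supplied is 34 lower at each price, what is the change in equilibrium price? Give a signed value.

ΔP = 20

Set Qd = Qs: 325.3 - 0.2P = -1543 + 1.5P, so 1868.3 = 1.7P and P* = 1099.
Then Q* = 325.3 - 0.2(1099) = 105.5.
After the shift, supply is Qs = -1577 + 1.5P.
The new intersection has 1902.3 = 1.7P, i.e. P = 1119, Q = 101.5.
ΔP = 1119 - 1099 = 20.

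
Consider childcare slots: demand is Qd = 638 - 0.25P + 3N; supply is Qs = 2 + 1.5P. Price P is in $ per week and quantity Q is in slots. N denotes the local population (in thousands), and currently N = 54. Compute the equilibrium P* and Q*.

P* = 456, Q* = 686

With N = 54, demand is Qd = 800 - 0.25P.
At equilibrium Qd = Qs, so 800 - 0.25P = 2 + 1.5P; collecting terms, 798 = 1.75P and P* = 456.
From the demand curve, Q* = 800 - 0.25(456) = 686.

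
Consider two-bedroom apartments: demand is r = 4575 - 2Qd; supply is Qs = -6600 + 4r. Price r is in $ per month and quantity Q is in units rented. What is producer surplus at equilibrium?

Producer surplus = 211250

Rewriting in direct form: Qd = 2287.5 - 0.5r.
Set Qd = Qs: 2287.5 - 0.5r = -6600 + 4r, so 8887.5 = 4.5r and r* = 1975.
Substitute back: Q* = 2287.5 - 0.5(1975) = 1300.
Supply choke price (Qs = 0): r = 1650. Producer surplus = ½ × (1975 - 1650) × 1300 = 211250.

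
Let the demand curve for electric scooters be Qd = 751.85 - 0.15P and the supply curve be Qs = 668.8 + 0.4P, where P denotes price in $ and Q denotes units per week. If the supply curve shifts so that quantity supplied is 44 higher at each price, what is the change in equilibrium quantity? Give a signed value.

ΔQ = 12

Set Qd = Qs: 751.85 - 0.15P = 668.8 + 0.4P, so 83.05 = 0.55P and P* = 151.
Then Q* = 751.85 - 0.15(151) = 729.2.
After the shift, supply is Qs = 712.8 + 0.4P.
New equilibrium: 39.05 = 0.55P, so P = 71 and Q = 741.2.
ΔQ = 741.2 - 729.2 = 12.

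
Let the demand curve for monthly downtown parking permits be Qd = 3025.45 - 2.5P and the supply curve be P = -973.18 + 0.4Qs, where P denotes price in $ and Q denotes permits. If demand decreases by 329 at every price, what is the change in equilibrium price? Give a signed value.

ΔP = -65.8

Solving each curve for Q: Qs = 2432.95 + 2.5P.
Set Qd = Qs: 3025.45 - 2.5P = 2432.95 + 2.5P, so 592.5 = 5P and P* = 118.5.
Then Q* = 3025.45 - 2.5(118.5) = 2729.2.
After the shift, demand is Qd = 2696.45 - 2.5P.
Re-solving, 5P = 263.5 gives P = 52.7 and Q = 2564.7.
ΔP = 52.7 - 118.5 = -65.8.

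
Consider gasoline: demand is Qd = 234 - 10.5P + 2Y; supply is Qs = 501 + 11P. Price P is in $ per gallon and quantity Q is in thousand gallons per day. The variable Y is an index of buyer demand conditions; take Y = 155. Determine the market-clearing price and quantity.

With Y = 155, demand is Qd = 544 - 10.5P.
Equating demand and supply, 544 - 10.5P = 501 + 11P gives 21.5P = 43, so P* = 2.
Then Q* = 544 - 10.5(2) = 523.

P* = 2, Q* = 523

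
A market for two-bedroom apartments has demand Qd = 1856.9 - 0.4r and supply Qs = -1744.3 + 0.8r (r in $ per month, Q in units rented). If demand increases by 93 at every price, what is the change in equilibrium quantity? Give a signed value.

ΔQ = 62

At equilibrium Qd = Qs, so 1856.9 - 0.4r = -1744.3 + 0.8r; collecting terms, 3601.2 = 1.2r and r* = 3001.
Substitute back: Q* = 1856.9 - 0.4(3001) = 656.5.
After the shift, demand is Qd = 1949.9 - 0.4r.
Re-solving, 1.2r = 3694.2 gives r = 3078.5 and Q = 718.5.
ΔQ = 718.5 - 656.5 = 62.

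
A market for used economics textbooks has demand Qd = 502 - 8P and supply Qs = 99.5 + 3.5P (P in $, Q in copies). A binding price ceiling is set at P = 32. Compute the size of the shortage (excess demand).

Evaluating both curves at the ceiling price 32 gives Qd = 246, Qs = 211.5.
Shortage = Qd - Qs = 246 - 211.5 = 34.5.

Shortage = 34.5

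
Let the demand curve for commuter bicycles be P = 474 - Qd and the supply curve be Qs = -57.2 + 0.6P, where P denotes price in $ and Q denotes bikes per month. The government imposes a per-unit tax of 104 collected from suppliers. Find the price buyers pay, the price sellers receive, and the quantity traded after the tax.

Rewriting in direct form: Qd = 474 - P.
The tax drives a wedge P_b - P_s = 104. Substituting P_s = P_b - 104 into supply: Qs = -119.6 + 0.6P_b.
Equate demand and the shifted supply: 474 - P_b = -119.6 + 0.6P_b, giving 1.6P_b = 593.6, so P_b = 371.
Then P_s = 371 - 104 = 267 and Q = 474 - 371 = 103.

P_b = 371, P_s = 267, Q = 103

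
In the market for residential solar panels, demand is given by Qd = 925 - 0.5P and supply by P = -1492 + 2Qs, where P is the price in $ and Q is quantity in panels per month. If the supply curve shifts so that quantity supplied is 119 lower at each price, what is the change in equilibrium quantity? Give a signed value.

Rewriting in direct form: Qs = 746 + 0.5P.
Equating demand and supply, 925 - 0.5P = 746 + 0.5P gives P = 179, so P* = 179.
Then Q* = 925 - 0.5(179) = 835.5.
After the shift, supply is Qs = 627 + 0.5P.
New equilibrium: 298 = P, so P = 298 and Q = 776.
ΔQ = 776 - 835.5 = -59.5.

ΔQ = -59.5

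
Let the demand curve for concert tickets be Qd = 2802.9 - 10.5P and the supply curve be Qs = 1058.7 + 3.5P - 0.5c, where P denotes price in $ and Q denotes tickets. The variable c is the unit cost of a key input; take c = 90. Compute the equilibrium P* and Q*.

P* = 127.8, Q* = 1461

With c = 90, supply is Qs = 1013.7 + 3.5P.
Set Qd = Qs: 2802.9 - 10.5P = 1013.7 + 3.5P, so 1789.2 = 14P and P* = 127.8.
Substitute back: Q* = 2802.9 - 10.5(127.8) = 1461.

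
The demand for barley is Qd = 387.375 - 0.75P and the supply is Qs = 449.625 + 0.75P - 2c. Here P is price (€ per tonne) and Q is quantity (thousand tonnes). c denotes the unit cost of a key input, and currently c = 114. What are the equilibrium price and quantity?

P* = 110.5, Q* = 304.5

With c = 114, supply is Qs = 221.625 + 0.75P.
At equilibrium Qd = Qs, so 387.375 - 0.75P = 221.625 + 0.75P; collecting terms, 165.75 = 1.5P and P* = 110.5.
From the demand curve, Q* = 387.375 - 0.75(110.5) = 304.5.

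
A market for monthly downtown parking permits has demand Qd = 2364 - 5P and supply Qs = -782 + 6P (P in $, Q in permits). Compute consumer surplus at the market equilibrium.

Consumer surplus = 87235.6

The market clears where 2364 - 5P = -782 + 6P. Rearranging, 11P = 3146, hence P* = 286.
Then Q* = 2364 - 5(286) = 934.
Demand choke price (Qd = 0): P = 2364/5 = 472.8. Consumer surplus = ½ × (472.8 - 286) × 934 = 87235.6.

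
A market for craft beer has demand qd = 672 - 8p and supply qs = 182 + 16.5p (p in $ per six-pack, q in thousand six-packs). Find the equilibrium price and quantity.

The market clears where 672 - 8p = 182 + 16.5p. Rearranging, 24.5p = 490, hence p* = 20.
Then q* = 672 - 8(20) = 512.

p* = 20, q* = 512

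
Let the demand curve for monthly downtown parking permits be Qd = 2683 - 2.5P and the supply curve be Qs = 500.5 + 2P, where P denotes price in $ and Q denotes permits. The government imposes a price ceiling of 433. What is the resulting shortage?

Shortage = 234

Evaluating both curves at the ceiling price 433 gives Qd = 1600.5, Qs = 1366.5.
Shortage = Qd - Qs = 1600.5 - 1366.5 = 234.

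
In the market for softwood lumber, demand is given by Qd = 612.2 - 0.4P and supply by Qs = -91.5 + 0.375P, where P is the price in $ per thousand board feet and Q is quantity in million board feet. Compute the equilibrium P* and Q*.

P* = 908, Q* = 249

Equating demand and supply, 612.2 - 0.4P = -91.5 + 0.375P gives 0.775P = 703.7, so P* = 908.
Plugging P* into demand: Q* = 612.2 - 0.4(908) = 249.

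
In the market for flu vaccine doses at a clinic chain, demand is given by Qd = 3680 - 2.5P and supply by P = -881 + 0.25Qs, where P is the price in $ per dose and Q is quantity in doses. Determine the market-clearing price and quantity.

Rewriting in direct form: Qs = 3524 + 4P.
Equating demand and supply, 3680 - 2.5P = 3524 + 4P gives 6.5P = 156, so P* = 24.
Plugging P* into demand: Q* = 3680 - 2.5(24) = 3620.

P* = 24, Q* = 3620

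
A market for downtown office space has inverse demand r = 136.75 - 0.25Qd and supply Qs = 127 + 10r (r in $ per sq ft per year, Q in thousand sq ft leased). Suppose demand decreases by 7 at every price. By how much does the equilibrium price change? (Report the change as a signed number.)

Solving each curve for Q: Qd = 547 - 4r.
Equating demand and supply, 547 - 4r = 127 + 10r gives 14r = 420, so r* = 30.
Then Q* = 547 - 4(30) = 427.
After the shift, demand is Qd = 540 - 4r.
New equilibrium: 413 = 14r, so r = 29.5 and Q = 422.
Δr = 29.5 - 30 = -0.5.

Δr = -0.5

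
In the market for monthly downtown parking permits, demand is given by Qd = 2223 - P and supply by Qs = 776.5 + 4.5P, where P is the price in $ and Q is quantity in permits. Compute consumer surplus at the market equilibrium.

Consumer surplus = 1920800

The market clears where 2223 - P = 776.5 + 4.5P. Rearranging, 5.5P = 1446.5, hence P* = 263.
Substitute back: Q* = 2223 - 263 = 1960.
Demand choke price (Qd = 0): P = 2223. Consumer surplus = ½ × (2223 - 263) × 1960 = 1920800.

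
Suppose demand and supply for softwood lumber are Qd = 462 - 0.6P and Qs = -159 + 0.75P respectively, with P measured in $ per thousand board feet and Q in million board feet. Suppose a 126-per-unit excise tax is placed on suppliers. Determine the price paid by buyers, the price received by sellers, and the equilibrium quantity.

Suppliers keep P_s = P_b - 126 per unit, so supply in terms of the buyer price is Qs = -253.5 + 0.75P_b.
Market clearing requires 462 - 0.6P_b = -253.5 + 0.75P_b; hence 715.5 = 1.35P_b and P_b = 530.
Then P_s = 530 - 126 = 404 and Q = 462 - 0.6(530) = 144.

P_b = 530, P_s = 404, Q = 144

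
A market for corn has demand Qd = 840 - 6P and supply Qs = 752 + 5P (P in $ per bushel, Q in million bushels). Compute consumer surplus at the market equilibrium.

The market clears where 840 - 6P = 752 + 5P. Rearranging, 11P = 88, hence P* = 8.
Then Q* = 840 - 6(8) = 792.
Demand choke price (Qd = 0): P = 840/6 = 140. Consumer surplus = ½ × (140 - 8) × 792 = 52272.

Consumer surplus = 52272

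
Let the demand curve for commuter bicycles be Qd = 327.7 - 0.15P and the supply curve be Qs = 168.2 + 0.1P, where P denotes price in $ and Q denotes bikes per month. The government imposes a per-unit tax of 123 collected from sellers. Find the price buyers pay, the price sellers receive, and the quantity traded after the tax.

Sellers keep P_s = P_b - 123 per unit, so supply in terms of the buyer price is Qs = 155.9 + 0.1P_b.
Equate demand and the shifted supply: 327.7 - 0.15P_b = 155.9 + 0.1P_b, giving 0.25P_b = 171.8, so P_b = 687.2.
Then P_s = 687.2 - 123 = 564.2 and Q = 327.7 - 0.15(687.2) = 224.62.

P_b = 687.2, P_s = 564.2, Q = 224.62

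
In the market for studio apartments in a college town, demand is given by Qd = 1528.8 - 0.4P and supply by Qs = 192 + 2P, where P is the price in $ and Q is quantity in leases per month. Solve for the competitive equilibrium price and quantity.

Equating demand and supply, 1528.8 - 0.4P = 192 + 2P gives 2.4P = 1336.8, so P* = 557.
Plugging P* into demand: Q* = 1528.8 - 0.4(557) = 1306.

P* = 557, Q* = 1306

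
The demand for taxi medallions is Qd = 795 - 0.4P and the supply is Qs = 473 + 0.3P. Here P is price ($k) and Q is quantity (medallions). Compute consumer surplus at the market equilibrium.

Equating demand and supply, 795 - 0.4P = 473 + 0.3P gives 0.7P = 322, so P* = 460.
Substitute back: Q* = 795 - 0.4(460) = 611.
Demand choke price (Qd = 0): P = 795/0.4 = 1987.5. Consumer surplus = ½ × (1987.5 - 460) × 611 = 466651.25.

Consumer surplus = 466651.25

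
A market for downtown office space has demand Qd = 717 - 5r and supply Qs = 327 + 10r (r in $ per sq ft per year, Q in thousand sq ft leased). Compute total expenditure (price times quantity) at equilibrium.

Set Qd = Qs: 717 - 5r = 327 + 10r, so 390 = 15r and r* = 26.
Then Q* = 717 - 5(26) = 587.
Total expenditure = r* × Q* = 26 × 587 = 15262.

Total expenditure = 15262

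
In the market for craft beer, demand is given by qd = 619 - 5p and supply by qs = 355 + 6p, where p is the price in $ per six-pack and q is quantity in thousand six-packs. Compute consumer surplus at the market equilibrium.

Consumer surplus = 24900.1

At equilibrium qd = qs, so 619 - 5p = 355 + 6p; collecting terms, 264 = 11p and p* = 24.
From the demand curve, q* = 619 - 5(24) = 499.
Demand choke price (qd = 0): p = 619/5 = 123.8. Consumer surplus = ½ × (123.8 - 24) × 499 = 24900.1.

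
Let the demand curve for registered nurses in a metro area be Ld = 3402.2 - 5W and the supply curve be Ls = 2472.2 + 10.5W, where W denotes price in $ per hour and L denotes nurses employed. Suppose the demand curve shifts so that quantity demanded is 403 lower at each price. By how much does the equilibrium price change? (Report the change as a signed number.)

ΔW = -26

At equilibrium Ld = Ls, so 3402.2 - 5W = 2472.2 + 10.5W; collecting terms, 930 = 15.5W and W* = 60.
From the demand curve, L* = 3402.2 - 5(60) = 3102.2.
After the shift, demand is Ld = 2999.2 - 5W.
Re-solving, 15.5W = 527 gives W = 34 and L = 2829.2.
ΔW = 34 - 60 = -26.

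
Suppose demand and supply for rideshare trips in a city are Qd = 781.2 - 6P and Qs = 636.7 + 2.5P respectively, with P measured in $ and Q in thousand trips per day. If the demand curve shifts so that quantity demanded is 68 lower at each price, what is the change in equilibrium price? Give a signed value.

The market clears where 781.2 - 6P = 636.7 + 2.5P. Rearranging, 8.5P = 144.5, hence P* = 17.
Then Q* = 781.2 - 6(17) = 679.2.
After the shift, demand is Qd = 713.2 - 6P.
New equilibrium: 76.5 = 8.5P, so P = 9 and Q = 659.2.
ΔP = 9 - 17 = -8.

ΔP = -8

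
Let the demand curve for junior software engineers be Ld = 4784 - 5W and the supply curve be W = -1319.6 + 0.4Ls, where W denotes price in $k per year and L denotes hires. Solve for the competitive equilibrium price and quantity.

W* = 198, L* = 3794

In direct form, Ls = 3299 + 2.5W.
The market clears where 4784 - 5W = 3299 + 2.5W. Rearranging, 7.5W = 1485, hence W* = 198.
Plugging W* into demand: L* = 4784 - 5(198) = 3794.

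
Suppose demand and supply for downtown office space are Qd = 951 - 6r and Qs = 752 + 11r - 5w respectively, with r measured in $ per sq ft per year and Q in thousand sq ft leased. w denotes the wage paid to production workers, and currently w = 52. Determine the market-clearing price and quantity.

With w = 52, supply is Qs = 492 + 11r.
Set Qd = Qs: 951 - 6r = 492 + 11r, so 459 = 17r and r* = 27.
From the demand curve, Q* = 951 - 6(27) = 789.

r* = 27, Q* = 789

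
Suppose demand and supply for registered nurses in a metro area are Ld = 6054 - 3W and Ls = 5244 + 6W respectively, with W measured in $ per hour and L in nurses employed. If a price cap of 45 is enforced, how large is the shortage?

Evaluating both curves at the ceiling price 45 gives Ld = 5919, Ls = 5514.
Shortage = Ld - Ls = 5919 - 5514 = 405.

Shortage = 405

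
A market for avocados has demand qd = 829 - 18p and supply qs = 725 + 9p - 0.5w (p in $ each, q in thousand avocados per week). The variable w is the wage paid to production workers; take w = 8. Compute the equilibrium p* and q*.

p* = 4, q* = 757

With w = 8, supply is qs = 721 + 9p.
The market clears where 829 - 18p = 721 + 9p. Rearranging, 27p = 108, hence p* = 4.
Then q* = 829 - 18(4) = 757.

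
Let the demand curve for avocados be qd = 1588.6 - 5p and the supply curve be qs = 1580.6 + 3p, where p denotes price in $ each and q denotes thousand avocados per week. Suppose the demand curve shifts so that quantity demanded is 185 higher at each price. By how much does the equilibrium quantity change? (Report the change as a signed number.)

Equating demand and supply, 1588.6 - 5p = 1580.6 + 3p gives 8p = 8, so p* = 1.
Plugging p* into demand: q* = 1588.6 - 5(1) = 1583.6.
After the shift, demand is qd = 1773.6 - 5p.
The new intersection has 193 = 8p, i.e. p = 24.125, q = 1652.975.
Δq = 1652.975 - 1583.6 = 69.375.

Δq = 69.375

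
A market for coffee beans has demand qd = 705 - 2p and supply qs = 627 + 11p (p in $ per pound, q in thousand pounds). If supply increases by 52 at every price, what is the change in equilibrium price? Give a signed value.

Δp = -4

Equating demand and supply, 705 - 2p = 627 + 11p gives 13p = 78, so p* = 6.
Plugging p* into demand: q* = 705 - 2(6) = 693.
After the shift, supply is qs = 679 + 11p.
The new intersection has 26 = 13p, i.e. p = 2, q = 701.
Δp = 2 - 6 = -4.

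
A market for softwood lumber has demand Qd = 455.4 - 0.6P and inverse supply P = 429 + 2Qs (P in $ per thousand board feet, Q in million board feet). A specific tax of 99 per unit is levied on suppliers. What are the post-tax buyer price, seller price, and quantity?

Solving each curve for Q: Qs = -214.5 + 0.5P.
Suppliers keep P_s = P_b - 99 per unit, so supply in terms of the buyer price is Qs = -264 + 0.5P_b.
Equate demand and the shifted supply: 455.4 - 0.6P_b = -264 + 0.5P_b, giving 1.1P_b = 719.4, so P_b = 654.
Then P_s = 654 - 99 = 555 and Q = 455.4 - 0.6(654) = 63.

P_b = 654, P_s = 555, Q = 63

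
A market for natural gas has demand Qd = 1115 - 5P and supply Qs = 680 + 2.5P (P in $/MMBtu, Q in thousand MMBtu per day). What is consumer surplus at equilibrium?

At equilibrium Qd = Qs, so 1115 - 5P = 680 + 2.5P; collecting terms, 435 = 7.5P and P* = 58.
Plugging P* into demand: Q* = 1115 - 5(58) = 825.
Demand choke price (Qd = 0): P = 1115/5 = 223. Consumer surplus = ½ × (223 - 58) × 825 = 68062.5.

Consumer surplus = 68062.5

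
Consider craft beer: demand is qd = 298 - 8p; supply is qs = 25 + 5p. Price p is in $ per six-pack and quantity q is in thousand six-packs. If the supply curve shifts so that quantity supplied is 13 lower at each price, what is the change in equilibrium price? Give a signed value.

Equating demand and supply, 298 - 8p = 25 + 5p gives 13p = 273, so p* = 21.
From the demand curve, q* = 298 - 8(21) = 130.
After the shift, supply is qs = 12 + 5p.
New equilibrium: 286 = 13p, so p = 22 and q = 122.
Δp = 22 - 21 = 1.

Δp = 1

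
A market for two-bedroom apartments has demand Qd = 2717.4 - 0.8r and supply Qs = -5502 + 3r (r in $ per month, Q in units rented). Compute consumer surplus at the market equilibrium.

Set Qd = Qs: 2717.4 - 0.8r = -5502 + 3r, so 8219.4 = 3.8r and r* = 2163.
Plugging r* into demand: Q* = 2717.4 - 0.8(2163) = 987.
Demand choke price (Qd = 0): r = 2717.4/0.8 = 3396.75. Consumer surplus = ½ × (3396.75 - 2163) × 987 = 608855.625.

Consumer surplus = 608855.625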